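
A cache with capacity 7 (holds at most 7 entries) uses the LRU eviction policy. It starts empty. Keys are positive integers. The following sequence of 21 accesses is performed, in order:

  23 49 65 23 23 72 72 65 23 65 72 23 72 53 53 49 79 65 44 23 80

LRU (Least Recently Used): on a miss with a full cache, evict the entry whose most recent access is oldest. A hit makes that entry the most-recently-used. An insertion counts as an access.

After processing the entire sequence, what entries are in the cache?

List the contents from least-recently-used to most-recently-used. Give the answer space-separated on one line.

Answer: 53 49 79 65 44 23 80

Derivation:
LRU simulation (capacity=7):
  1. access 23: MISS. Cache (LRU->MRU): [23]
  2. access 49: MISS. Cache (LRU->MRU): [23 49]
  3. access 65: MISS. Cache (LRU->MRU): [23 49 65]
  4. access 23: HIT. Cache (LRU->MRU): [49 65 23]
  5. access 23: HIT. Cache (LRU->MRU): [49 65 23]
  6. access 72: MISS. Cache (LRU->MRU): [49 65 23 72]
  7. access 72: HIT. Cache (LRU->MRU): [49 65 23 72]
  8. access 65: HIT. Cache (LRU->MRU): [49 23 72 65]
  9. access 23: HIT. Cache (LRU->MRU): [49 72 65 23]
  10. access 65: HIT. Cache (LRU->MRU): [49 72 23 65]
  11. access 72: HIT. Cache (LRU->MRU): [49 23 65 72]
  12. access 23: HIT. Cache (LRU->MRU): [49 65 72 23]
  13. access 72: HIT. Cache (LRU->MRU): [49 65 23 72]
  14. access 53: MISS. Cache (LRU->MRU): [49 65 23 72 53]
  15. access 53: HIT. Cache (LRU->MRU): [49 65 23 72 53]
  16. access 49: HIT. Cache (LRU->MRU): [65 23 72 53 49]
  17. access 79: MISS. Cache (LRU->MRU): [65 23 72 53 49 79]
  18. access 65: HIT. Cache (LRU->MRU): [23 72 53 49 79 65]
  19. access 44: MISS. Cache (LRU->MRU): [23 72 53 49 79 65 44]
  20. access 23: HIT. Cache (LRU->MRU): [72 53 49 79 65 44 23]
  21. access 80: MISS, evict 72. Cache (LRU->MRU): [53 49 79 65 44 23 80]
Total: 13 hits, 8 misses, 1 evictions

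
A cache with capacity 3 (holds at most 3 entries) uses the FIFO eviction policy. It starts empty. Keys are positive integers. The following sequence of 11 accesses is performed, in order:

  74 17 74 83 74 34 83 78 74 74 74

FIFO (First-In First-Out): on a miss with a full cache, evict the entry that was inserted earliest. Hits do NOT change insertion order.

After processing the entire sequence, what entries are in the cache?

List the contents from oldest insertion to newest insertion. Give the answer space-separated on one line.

Answer: 34 78 74

Derivation:
FIFO simulation (capacity=3):
  1. access 74: MISS. Cache (old->new): [74]
  2. access 17: MISS. Cache (old->new): [74 17]
  3. access 74: HIT. Cache (old->new): [74 17]
  4. access 83: MISS. Cache (old->new): [74 17 83]
  5. access 74: HIT. Cache (old->new): [74 17 83]
  6. access 34: MISS, evict 74. Cache (old->new): [17 83 34]
  7. access 83: HIT. Cache (old->new): [17 83 34]
  8. access 78: MISS, evict 17. Cache (old->new): [83 34 78]
  9. access 74: MISS, evict 83. Cache (old->new): [34 78 74]
  10. access 74: HIT. Cache (old->new): [34 78 74]
  11. access 74: HIT. Cache (old->new): [34 78 74]
Total: 5 hits, 6 misses, 3 evictions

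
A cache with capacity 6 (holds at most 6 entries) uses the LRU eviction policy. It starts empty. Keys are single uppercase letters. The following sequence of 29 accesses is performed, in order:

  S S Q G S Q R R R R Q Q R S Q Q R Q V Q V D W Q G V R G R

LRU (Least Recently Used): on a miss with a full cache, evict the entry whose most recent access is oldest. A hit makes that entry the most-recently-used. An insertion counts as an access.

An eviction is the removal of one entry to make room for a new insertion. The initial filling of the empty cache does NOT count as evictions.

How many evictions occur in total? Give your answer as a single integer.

Answer: 2

Derivation:
LRU simulation (capacity=6):
  1. access S: MISS. Cache (LRU->MRU): [S]
  2. access S: HIT. Cache (LRU->MRU): [S]
  3. access Q: MISS. Cache (LRU->MRU): [S Q]
  4. access G: MISS. Cache (LRU->MRU): [S Q G]
  5. access S: HIT. Cache (LRU->MRU): [Q G S]
  6. access Q: HIT. Cache (LRU->MRU): [G S Q]
  7. access R: MISS. Cache (LRU->MRU): [G S Q R]
  8. access R: HIT. Cache (LRU->MRU): [G S Q R]
  9. access R: HIT. Cache (LRU->MRU): [G S Q R]
  10. access R: HIT. Cache (LRU->MRU): [G S Q R]
  11. access Q: HIT. Cache (LRU->MRU): [G S R Q]
  12. access Q: HIT. Cache (LRU->MRU): [G S R Q]
  13. access R: HIT. Cache (LRU->MRU): [G S Q R]
  14. access S: HIT. Cache (LRU->MRU): [G Q R S]
  15. access Q: HIT. Cache (LRU->MRU): [G R S Q]
  16. access Q: HIT. Cache (LRU->MRU): [G R S Q]
  17. access R: HIT. Cache (LRU->MRU): [G S Q R]
  18. access Q: HIT. Cache (LRU->MRU): [G S R Q]
  19. access V: MISS. Cache (LRU->MRU): [G S R Q V]
  20. access Q: HIT. Cache (LRU->MRU): [G S R V Q]
  21. access V: HIT. Cache (LRU->MRU): [G S R Q V]
  22. access D: MISS. Cache (LRU->MRU): [G S R Q V D]
  23. access W: MISS, evict G. Cache (LRU->MRU): [S R Q V D W]
  24. access Q: HIT. Cache (LRU->MRU): [S R V D W Q]
  25. access G: MISS, evict S. Cache (LRU->MRU): [R V D W Q G]
  26. access V: HIT. Cache (LRU->MRU): [R D W Q G V]
  27. access R: HIT. Cache (LRU->MRU): [D W Q G V R]
  28. access G: HIT. Cache (LRU->MRU): [D W Q V R G]
  29. access R: HIT. Cache (LRU->MRU): [D W Q V G R]
Total: 21 hits, 8 misses, 2 evictions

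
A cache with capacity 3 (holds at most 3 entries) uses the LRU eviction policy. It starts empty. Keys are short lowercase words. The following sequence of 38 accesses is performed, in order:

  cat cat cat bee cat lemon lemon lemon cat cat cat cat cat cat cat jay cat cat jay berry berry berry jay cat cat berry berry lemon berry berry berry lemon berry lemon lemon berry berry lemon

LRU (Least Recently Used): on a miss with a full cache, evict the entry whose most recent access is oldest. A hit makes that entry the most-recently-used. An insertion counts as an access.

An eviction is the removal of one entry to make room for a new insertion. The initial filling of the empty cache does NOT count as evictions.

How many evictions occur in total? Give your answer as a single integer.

Answer: 3

Derivation:
LRU simulation (capacity=3):
  1. access cat: MISS. Cache (LRU->MRU): [cat]
  2. access cat: HIT. Cache (LRU->MRU): [cat]
  3. access cat: HIT. Cache (LRU->MRU): [cat]
  4. access bee: MISS. Cache (LRU->MRU): [cat bee]
  5. access cat: HIT. Cache (LRU->MRU): [bee cat]
  6. access lemon: MISS. Cache (LRU->MRU): [bee cat lemon]
  7. access lemon: HIT. Cache (LRU->MRU): [bee cat lemon]
  8. access lemon: HIT. Cache (LRU->MRU): [bee cat lemon]
  9. access cat: HIT. Cache (LRU->MRU): [bee lemon cat]
  10. access cat: HIT. Cache (LRU->MRU): [bee lemon cat]
  11. access cat: HIT. Cache (LRU->MRU): [bee lemon cat]
  12. access cat: HIT. Cache (LRU->MRU): [bee lemon cat]
  13. access cat: HIT. Cache (LRU->MRU): [bee lemon cat]
  14. access cat: HIT. Cache (LRU->MRU): [bee lemon cat]
  15. access cat: HIT. Cache (LRU->MRU): [bee lemon cat]
  16. access jay: MISS, evict bee. Cache (LRU->MRU): [lemon cat jay]
  17. access cat: HIT. Cache (LRU->MRU): [lemon jay cat]
  18. access cat: HIT. Cache (LRU->MRU): [lemon jay cat]
  19. access jay: HIT. Cache (LRU->MRU): [lemon cat jay]
  20. access berry: MISS, evict lemon. Cache (LRU->MRU): [cat jay berry]
  21. access berry: HIT. Cache (LRU->MRU): [cat jay berry]
  22. access berry: HIT. Cache (LRU->MRU): [cat jay berry]
  23. access jay: HIT. Cache (LRU->MRU): [cat berry jay]
  24. access cat: HIT. Cache (LRU->MRU): [berry jay cat]
  25. access cat: HIT. Cache (LRU->MRU): [berry jay cat]
  26. access berry: HIT. Cache (LRU->MRU): [jay cat berry]
  27. access berry: HIT. Cache (LRU->MRU): [jay cat berry]
  28. access lemon: MISS, evict jay. Cache (LRU->MRU): [cat berry lemon]
  29. access berry: HIT. Cache (LRU->MRU): [cat lemon berry]
  30. access berry: HIT. Cache (LRU->MRU): [cat lemon berry]
  31. access berry: HIT. Cache (LRU->MRU): [cat lemon berry]
  32. access lemon: HIT. Cache (LRU->MRU): [cat berry lemon]
  33. access berry: HIT. Cache (LRU->MRU): [cat lemon berry]
  34. access lemon: HIT. Cache (LRU->MRU): [cat berry lemon]
  35. access lemon: HIT. Cache (LRU->MRU): [cat berry lemon]
  36. access berry: HIT. Cache (LRU->MRU): [cat lemon berry]
  37. access berry: HIT. Cache (LRU->MRU): [cat lemon berry]
  38. access lemon: HIT. Cache (LRU->MRU): [cat berry lemon]
Total: 32 hits, 6 misses, 3 evictions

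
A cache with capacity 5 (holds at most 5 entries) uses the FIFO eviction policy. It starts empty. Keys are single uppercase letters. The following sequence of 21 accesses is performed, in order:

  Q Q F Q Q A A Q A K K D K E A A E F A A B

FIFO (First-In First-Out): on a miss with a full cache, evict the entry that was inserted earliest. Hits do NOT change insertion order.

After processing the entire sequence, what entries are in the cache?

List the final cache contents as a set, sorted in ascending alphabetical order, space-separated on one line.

Answer: A B D E K

Derivation:
FIFO simulation (capacity=5):
  1. access Q: MISS. Cache (old->new): [Q]
  2. access Q: HIT. Cache (old->new): [Q]
  3. access F: MISS. Cache (old->new): [Q F]
  4. access Q: HIT. Cache (old->new): [Q F]
  5. access Q: HIT. Cache (old->new): [Q F]
  6. access A: MISS. Cache (old->new): [Q F A]
  7. access A: HIT. Cache (old->new): [Q F A]
  8. access Q: HIT. Cache (old->new): [Q F A]
  9. access A: HIT. Cache (old->new): [Q F A]
  10. access K: MISS. Cache (old->new): [Q F A K]
  11. access K: HIT. Cache (old->new): [Q F A K]
  12. access D: MISS. Cache (old->new): [Q F A K D]
  13. access K: HIT. Cache (old->new): [Q F A K D]
  14. access E: MISS, evict Q. Cache (old->new): [F A K D E]
  15. access A: HIT. Cache (old->new): [F A K D E]
  16. access A: HIT. Cache (old->new): [F A K D E]
  17. access E: HIT. Cache (old->new): [F A K D E]
  18. access F: HIT. Cache (old->new): [F A K D E]
  19. access A: HIT. Cache (old->new): [F A K D E]
  20. access A: HIT. Cache (old->new): [F A K D E]
  21. access B: MISS, evict F. Cache (old->new): [A K D E B]
Total: 14 hits, 7 misses, 2 evictions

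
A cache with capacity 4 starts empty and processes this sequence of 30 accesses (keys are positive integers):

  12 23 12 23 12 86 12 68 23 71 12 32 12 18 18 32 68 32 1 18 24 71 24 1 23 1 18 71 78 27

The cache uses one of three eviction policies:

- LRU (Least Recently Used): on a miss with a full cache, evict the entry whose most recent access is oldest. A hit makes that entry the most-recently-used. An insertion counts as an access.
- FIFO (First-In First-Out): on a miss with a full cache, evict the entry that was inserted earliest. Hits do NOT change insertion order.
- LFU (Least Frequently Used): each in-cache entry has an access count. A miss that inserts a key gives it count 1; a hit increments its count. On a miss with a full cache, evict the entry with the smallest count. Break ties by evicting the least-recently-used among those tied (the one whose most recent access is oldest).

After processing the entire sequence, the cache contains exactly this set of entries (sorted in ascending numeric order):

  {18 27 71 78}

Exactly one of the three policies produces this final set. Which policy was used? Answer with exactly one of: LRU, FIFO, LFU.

Answer: LRU

Derivation:
Simulating under each policy and comparing final sets:
  LRU: final set = {18 27 71 78} -> MATCHES target
  FIFO: final set = {18 23 27 78} -> differs
  LFU: final set = {12 23 27 32} -> differs
Only LRU produces the target set.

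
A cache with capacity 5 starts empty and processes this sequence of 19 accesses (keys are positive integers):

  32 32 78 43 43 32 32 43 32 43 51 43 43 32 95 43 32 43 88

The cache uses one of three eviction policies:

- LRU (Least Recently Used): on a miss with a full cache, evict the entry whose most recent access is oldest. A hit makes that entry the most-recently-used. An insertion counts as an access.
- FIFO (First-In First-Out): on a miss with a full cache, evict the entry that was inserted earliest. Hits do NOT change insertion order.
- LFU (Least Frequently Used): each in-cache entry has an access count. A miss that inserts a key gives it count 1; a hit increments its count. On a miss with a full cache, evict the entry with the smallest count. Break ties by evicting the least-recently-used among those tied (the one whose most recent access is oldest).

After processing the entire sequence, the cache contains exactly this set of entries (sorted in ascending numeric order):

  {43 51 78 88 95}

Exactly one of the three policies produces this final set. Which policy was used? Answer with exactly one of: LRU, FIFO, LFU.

Answer: FIFO

Derivation:
Simulating under each policy and comparing final sets:
  LRU: final set = {32 43 51 88 95} -> differs
  FIFO: final set = {43 51 78 88 95} -> MATCHES target
  LFU: final set = {32 43 51 88 95} -> differs
Only FIFO produces the target set.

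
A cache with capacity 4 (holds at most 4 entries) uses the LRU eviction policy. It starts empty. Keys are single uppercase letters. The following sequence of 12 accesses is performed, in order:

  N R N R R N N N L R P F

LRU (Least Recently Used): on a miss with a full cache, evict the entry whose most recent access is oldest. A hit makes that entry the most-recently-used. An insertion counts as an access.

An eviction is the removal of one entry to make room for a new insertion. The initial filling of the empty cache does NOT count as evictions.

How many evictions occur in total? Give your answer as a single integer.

Answer: 1

Derivation:
LRU simulation (capacity=4):
  1. access N: MISS. Cache (LRU->MRU): [N]
  2. access R: MISS. Cache (LRU->MRU): [N R]
  3. access N: HIT. Cache (LRU->MRU): [R N]
  4. access R: HIT. Cache (LRU->MRU): [N R]
  5. access R: HIT. Cache (LRU->MRU): [N R]
  6. access N: HIT. Cache (LRU->MRU): [R N]
  7. access N: HIT. Cache (LRU->MRU): [R N]
  8. access N: HIT. Cache (LRU->MRU): [R N]
  9. access L: MISS. Cache (LRU->MRU): [R N L]
  10. access R: HIT. Cache (LRU->MRU): [N L R]
  11. access P: MISS. Cache (LRU->MRU): [N L R P]
  12. access F: MISS, evict N. Cache (LRU->MRU): [L R P F]
Total: 7 hits, 5 misses, 1 evictions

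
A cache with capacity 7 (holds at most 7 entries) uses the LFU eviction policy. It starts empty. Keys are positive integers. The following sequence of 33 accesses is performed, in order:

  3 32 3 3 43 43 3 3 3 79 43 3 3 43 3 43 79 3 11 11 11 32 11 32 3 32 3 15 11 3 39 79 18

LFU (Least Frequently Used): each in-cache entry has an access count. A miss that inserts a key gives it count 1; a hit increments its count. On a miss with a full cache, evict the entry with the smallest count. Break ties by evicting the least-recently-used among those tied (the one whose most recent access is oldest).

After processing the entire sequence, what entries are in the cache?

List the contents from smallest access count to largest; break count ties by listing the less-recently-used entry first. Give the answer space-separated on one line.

LFU simulation (capacity=7):
  1. access 3: MISS. Cache: [3(c=1)]
  2. access 32: MISS. Cache: [3(c=1) 32(c=1)]
  3. access 3: HIT, count now 2. Cache: [32(c=1) 3(c=2)]
  4. access 3: HIT, count now 3. Cache: [32(c=1) 3(c=3)]
  5. access 43: MISS. Cache: [32(c=1) 43(c=1) 3(c=3)]
  6. access 43: HIT, count now 2. Cache: [32(c=1) 43(c=2) 3(c=3)]
  7. access 3: HIT, count now 4. Cache: [32(c=1) 43(c=2) 3(c=4)]
  8. access 3: HIT, count now 5. Cache: [32(c=1) 43(c=2) 3(c=5)]
  9. access 3: HIT, count now 6. Cache: [32(c=1) 43(c=2) 3(c=6)]
  10. access 79: MISS. Cache: [32(c=1) 79(c=1) 43(c=2) 3(c=6)]
  11. access 43: HIT, count now 3. Cache: [32(c=1) 79(c=1) 43(c=3) 3(c=6)]
  12. access 3: HIT, count now 7. Cache: [32(c=1) 79(c=1) 43(c=3) 3(c=7)]
  13. access 3: HIT, count now 8. Cache: [32(c=1) 79(c=1) 43(c=3) 3(c=8)]
  14. access 43: HIT, count now 4. Cache: [32(c=1) 79(c=1) 43(c=4) 3(c=8)]
  15. access 3: HIT, count now 9. Cache: [32(c=1) 79(c=1) 43(c=4) 3(c=9)]
  16. access 43: HIT, count now 5. Cache: [32(c=1) 79(c=1) 43(c=5) 3(c=9)]
  17. access 79: HIT, count now 2. Cache: [32(c=1) 79(c=2) 43(c=5) 3(c=9)]
  18. access 3: HIT, count now 10. Cache: [32(c=1) 79(c=2) 43(c=5) 3(c=10)]
  19. access 11: MISS. Cache: [32(c=1) 11(c=1) 79(c=2) 43(c=5) 3(c=10)]
  20. access 11: HIT, count now 2. Cache: [32(c=1) 79(c=2) 11(c=2) 43(c=5) 3(c=10)]
  21. access 11: HIT, count now 3. Cache: [32(c=1) 79(c=2) 11(c=3) 43(c=5) 3(c=10)]
  22. access 32: HIT, count now 2. Cache: [79(c=2) 32(c=2) 11(c=3) 43(c=5) 3(c=10)]
  23. access 11: HIT, count now 4. Cache: [79(c=2) 32(c=2) 11(c=4) 43(c=5) 3(c=10)]
  24. access 32: HIT, count now 3. Cache: [79(c=2) 32(c=3) 11(c=4) 43(c=5) 3(c=10)]
  25. access 3: HIT, count now 11. Cache: [79(c=2) 32(c=3) 11(c=4) 43(c=5) 3(c=11)]
  26. access 32: HIT, count now 4. Cache: [79(c=2) 11(c=4) 32(c=4) 43(c=5) 3(c=11)]
  27. access 3: HIT, count now 12. Cache: [79(c=2) 11(c=4) 32(c=4) 43(c=5) 3(c=12)]
  28. access 15: MISS. Cache: [15(c=1) 79(c=2) 11(c=4) 32(c=4) 43(c=5) 3(c=12)]
  29. access 11: HIT, count now 5. Cache: [15(c=1) 79(c=2) 32(c=4) 43(c=5) 11(c=5) 3(c=12)]
  30. access 3: HIT, count now 13. Cache: [15(c=1) 79(c=2) 32(c=4) 43(c=5) 11(c=5) 3(c=13)]
  31. access 39: MISS. Cache: [15(c=1) 39(c=1) 79(c=2) 32(c=4) 43(c=5) 11(c=5) 3(c=13)]
  32. access 79: HIT, count now 3. Cache: [15(c=1) 39(c=1) 79(c=3) 32(c=4) 43(c=5) 11(c=5) 3(c=13)]
  33. access 18: MISS, evict 15(c=1). Cache: [39(c=1) 18(c=1) 79(c=3) 32(c=4) 43(c=5) 11(c=5) 3(c=13)]
Total: 25 hits, 8 misses, 1 evictions

Answer: 39 18 79 32 43 11 3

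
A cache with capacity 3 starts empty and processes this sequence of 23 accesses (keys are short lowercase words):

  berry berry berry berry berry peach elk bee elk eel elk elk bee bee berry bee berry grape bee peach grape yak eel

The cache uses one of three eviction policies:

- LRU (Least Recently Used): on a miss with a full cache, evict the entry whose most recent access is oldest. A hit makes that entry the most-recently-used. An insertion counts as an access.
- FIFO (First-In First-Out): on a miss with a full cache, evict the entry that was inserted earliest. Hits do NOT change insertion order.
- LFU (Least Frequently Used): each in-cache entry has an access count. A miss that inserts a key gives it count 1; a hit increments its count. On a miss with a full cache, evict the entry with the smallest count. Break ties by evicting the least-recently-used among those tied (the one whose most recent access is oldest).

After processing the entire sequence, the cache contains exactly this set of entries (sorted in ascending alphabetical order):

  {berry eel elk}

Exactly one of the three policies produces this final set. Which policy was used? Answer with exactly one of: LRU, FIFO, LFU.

Simulating under each policy and comparing final sets:
  LRU: final set = {eel grape yak} -> differs
  FIFO: final set = {eel peach yak} -> differs
  LFU: final set = {berry eel elk} -> MATCHES target
Only LFU produces the target set.

Answer: LFU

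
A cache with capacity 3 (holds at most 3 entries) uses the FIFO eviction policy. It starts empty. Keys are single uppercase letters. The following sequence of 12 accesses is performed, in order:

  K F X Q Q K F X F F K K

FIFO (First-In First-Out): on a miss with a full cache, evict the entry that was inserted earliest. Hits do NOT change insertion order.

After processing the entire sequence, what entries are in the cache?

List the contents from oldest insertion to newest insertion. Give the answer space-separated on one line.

FIFO simulation (capacity=3):
  1. access K: MISS. Cache (old->new): [K]
  2. access F: MISS. Cache (old->new): [K F]
  3. access X: MISS. Cache (old->new): [K F X]
  4. access Q: MISS, evict K. Cache (old->new): [F X Q]
  5. access Q: HIT. Cache (old->new): [F X Q]
  6. access K: MISS, evict F. Cache (old->new): [X Q K]
  7. access F: MISS, evict X. Cache (old->new): [Q K F]
  8. access X: MISS, evict Q. Cache (old->new): [K F X]
  9. access F: HIT. Cache (old->new): [K F X]
  10. access F: HIT. Cache (old->new): [K F X]
  11. access K: HIT. Cache (old->new): [K F X]
  12. access K: HIT. Cache (old->new): [K F X]
Total: 5 hits, 7 misses, 4 evictions

Answer: K F X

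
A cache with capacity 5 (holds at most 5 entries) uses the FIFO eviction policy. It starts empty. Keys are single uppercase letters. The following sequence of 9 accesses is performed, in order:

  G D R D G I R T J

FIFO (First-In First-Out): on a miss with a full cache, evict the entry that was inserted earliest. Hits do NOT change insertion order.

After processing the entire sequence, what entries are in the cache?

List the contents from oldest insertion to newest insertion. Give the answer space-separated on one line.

FIFO simulation (capacity=5):
  1. access G: MISS. Cache (old->new): [G]
  2. access D: MISS. Cache (old->new): [G D]
  3. access R: MISS. Cache (old->new): [G D R]
  4. access D: HIT. Cache (old->new): [G D R]
  5. access G: HIT. Cache (old->new): [G D R]
  6. access I: MISS. Cache (old->new): [G D R I]
  7. access R: HIT. Cache (old->new): [G D R I]
  8. access T: MISS. Cache (old->new): [G D R I T]
  9. access J: MISS, evict G. Cache (old->new): [D R I T J]
Total: 3 hits, 6 misses, 1 evictions

Answer: D R I T J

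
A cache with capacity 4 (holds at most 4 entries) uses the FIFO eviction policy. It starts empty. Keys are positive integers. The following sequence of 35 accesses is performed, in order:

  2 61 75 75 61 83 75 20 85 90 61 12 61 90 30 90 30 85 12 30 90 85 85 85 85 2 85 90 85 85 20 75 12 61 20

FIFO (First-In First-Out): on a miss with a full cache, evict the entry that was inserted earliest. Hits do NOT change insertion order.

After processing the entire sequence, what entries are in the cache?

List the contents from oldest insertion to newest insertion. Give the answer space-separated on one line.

FIFO simulation (capacity=4):
  1. access 2: MISS. Cache (old->new): [2]
  2. access 61: MISS. Cache (old->new): [2 61]
  3. access 75: MISS. Cache (old->new): [2 61 75]
  4. access 75: HIT. Cache (old->new): [2 61 75]
  5. access 61: HIT. Cache (old->new): [2 61 75]
  6. access 83: MISS. Cache (old->new): [2 61 75 83]
  7. access 75: HIT. Cache (old->new): [2 61 75 83]
  8. access 20: MISS, evict 2. Cache (old->new): [61 75 83 20]
  9. access 85: MISS, evict 61. Cache (old->new): [75 83 20 85]
  10. access 90: MISS, evict 75. Cache (old->new): [83 20 85 90]
  11. access 61: MISS, evict 83. Cache (old->new): [20 85 90 61]
  12. access 12: MISS, evict 20. Cache (old->new): [85 90 61 12]
  13. access 61: HIT. Cache (old->new): [85 90 61 12]
  14. access 90: HIT. Cache (old->new): [85 90 61 12]
  15. access 30: MISS, evict 85. Cache (old->new): [90 61 12 30]
  16. access 90: HIT. Cache (old->new): [90 61 12 30]
  17. access 30: HIT. Cache (old->new): [90 61 12 30]
  18. access 85: MISS, evict 90. Cache (old->new): [61 12 30 85]
  19. access 12: HIT. Cache (old->new): [61 12 30 85]
  20. access 30: HIT. Cache (old->new): [61 12 30 85]
  21. access 90: MISS, evict 61. Cache (old->new): [12 30 85 90]
  22. access 85: HIT. Cache (old->new): [12 30 85 90]
  23. access 85: HIT. Cache (old->new): [12 30 85 90]
  24. access 85: HIT. Cache (old->new): [12 30 85 90]
  25. access 85: HIT. Cache (old->new): [12 30 85 90]
  26. access 2: MISS, evict 12. Cache (old->new): [30 85 90 2]
  27. access 85: HIT. Cache (old->new): [30 85 90 2]
  28. access 90: HIT. Cache (old->new): [30 85 90 2]
  29. access 85: HIT. Cache (old->new): [30 85 90 2]
  30. access 85: HIT. Cache (old->new): [30 85 90 2]
  31. access 20: MISS, evict 30. Cache (old->new): [85 90 2 20]
  32. access 75: MISS, evict 85. Cache (old->new): [90 2 20 75]
  33. access 12: MISS, evict 90. Cache (old->new): [2 20 75 12]
  34. access 61: MISS, evict 2. Cache (old->new): [20 75 12 61]
  35. access 20: HIT. Cache (old->new): [20 75 12 61]
Total: 18 hits, 17 misses, 13 evictions

Answer: 20 75 12 61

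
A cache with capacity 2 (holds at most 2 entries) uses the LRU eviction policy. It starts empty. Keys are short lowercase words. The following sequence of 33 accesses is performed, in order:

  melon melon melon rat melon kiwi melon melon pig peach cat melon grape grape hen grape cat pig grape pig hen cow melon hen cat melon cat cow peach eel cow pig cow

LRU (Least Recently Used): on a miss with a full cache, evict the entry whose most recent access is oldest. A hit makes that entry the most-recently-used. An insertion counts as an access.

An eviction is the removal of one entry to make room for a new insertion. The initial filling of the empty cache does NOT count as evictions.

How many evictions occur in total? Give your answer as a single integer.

LRU simulation (capacity=2):
  1. access melon: MISS. Cache (LRU->MRU): [melon]
  2. access melon: HIT. Cache (LRU->MRU): [melon]
  3. access melon: HIT. Cache (LRU->MRU): [melon]
  4. access rat: MISS. Cache (LRU->MRU): [melon rat]
  5. access melon: HIT. Cache (LRU->MRU): [rat melon]
  6. access kiwi: MISS, evict rat. Cache (LRU->MRU): [melon kiwi]
  7. access melon: HIT. Cache (LRU->MRU): [kiwi melon]
  8. access melon: HIT. Cache (LRU->MRU): [kiwi melon]
  9. access pig: MISS, evict kiwi. Cache (LRU->MRU): [melon pig]
  10. access peach: MISS, evict melon. Cache (LRU->MRU): [pig peach]
  11. access cat: MISS, evict pig. Cache (LRU->MRU): [peach cat]
  12. access melon: MISS, evict peach. Cache (LRU->MRU): [cat melon]
  13. access grape: MISS, evict cat. Cache (LRU->MRU): [melon grape]
  14. access grape: HIT. Cache (LRU->MRU): [melon grape]
  15. access hen: MISS, evict melon. Cache (LRU->MRU): [grape hen]
  16. access grape: HIT. Cache (LRU->MRU): [hen grape]
  17. access cat: MISS, evict hen. Cache (LRU->MRU): [grape cat]
  18. access pig: MISS, evict grape. Cache (LRU->MRU): [cat pig]
  19. access grape: MISS, evict cat. Cache (LRU->MRU): [pig grape]
  20. access pig: HIT. Cache (LRU->MRU): [grape pig]
  21. access hen: MISS, evict grape. Cache (LRU->MRU): [pig hen]
  22. access cow: MISS, evict pig. Cache (LRU->MRU): [hen cow]
  23. access melon: MISS, evict hen. Cache (LRU->MRU): [cow melon]
  24. access hen: MISS, evict cow. Cache (LRU->MRU): [melon hen]
  25. access cat: MISS, evict melon. Cache (LRU->MRU): [hen cat]
  26. access melon: MISS, evict hen. Cache (LRU->MRU): [cat melon]
  27. access cat: HIT. Cache (LRU->MRU): [melon cat]
  28. access cow: MISS, evict melon. Cache (LRU->MRU): [cat cow]
  29. access peach: MISS, evict cat. Cache (LRU->MRU): [cow peach]
  30. access eel: MISS, evict cow. Cache (LRU->MRU): [peach eel]
  31. access cow: MISS, evict peach. Cache (LRU->MRU): [eel cow]
  32. access pig: MISS, evict eel. Cache (LRU->MRU): [cow pig]
  33. access cow: HIT. Cache (LRU->MRU): [pig cow]
Total: 10 hits, 23 misses, 21 evictions

Answer: 21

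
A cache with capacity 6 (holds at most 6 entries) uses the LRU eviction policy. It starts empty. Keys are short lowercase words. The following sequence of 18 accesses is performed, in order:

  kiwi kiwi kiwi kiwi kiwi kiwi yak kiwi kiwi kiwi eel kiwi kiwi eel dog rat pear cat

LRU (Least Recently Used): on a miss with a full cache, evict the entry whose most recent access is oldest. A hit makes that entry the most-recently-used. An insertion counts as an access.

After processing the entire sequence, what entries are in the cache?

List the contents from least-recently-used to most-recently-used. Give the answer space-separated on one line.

Answer: kiwi eel dog rat pear cat

Derivation:
LRU simulation (capacity=6):
  1. access kiwi: MISS. Cache (LRU->MRU): [kiwi]
  2. access kiwi: HIT. Cache (LRU->MRU): [kiwi]
  3. access kiwi: HIT. Cache (LRU->MRU): [kiwi]
  4. access kiwi: HIT. Cache (LRU->MRU): [kiwi]
  5. access kiwi: HIT. Cache (LRU->MRU): [kiwi]
  6. access kiwi: HIT. Cache (LRU->MRU): [kiwi]
  7. access yak: MISS. Cache (LRU->MRU): [kiwi yak]
  8. access kiwi: HIT. Cache (LRU->MRU): [yak kiwi]
  9. access kiwi: HIT. Cache (LRU->MRU): [yak kiwi]
  10. access kiwi: HIT. Cache (LRU->MRU): [yak kiwi]
  11. access eel: MISS. Cache (LRU->MRU): [yak kiwi eel]
  12. access kiwi: HIT. Cache (LRU->MRU): [yak eel kiwi]
  13. access kiwi: HIT. Cache (LRU->MRU): [yak eel kiwi]
  14. access eel: HIT. Cache (LRU->MRU): [yak kiwi eel]
  15. access dog: MISS. Cache (LRU->MRU): [yak kiwi eel dog]
  16. access rat: MISS. Cache (LRU->MRU): [yak kiwi eel dog rat]
  17. access pear: MISS. Cache (LRU->MRU): [yak kiwi eel dog rat pear]
  18. access cat: MISS, evict yak. Cache (LRU->MRU): [kiwi eel dog rat pear cat]
Total: 11 hits, 7 misses, 1 evictions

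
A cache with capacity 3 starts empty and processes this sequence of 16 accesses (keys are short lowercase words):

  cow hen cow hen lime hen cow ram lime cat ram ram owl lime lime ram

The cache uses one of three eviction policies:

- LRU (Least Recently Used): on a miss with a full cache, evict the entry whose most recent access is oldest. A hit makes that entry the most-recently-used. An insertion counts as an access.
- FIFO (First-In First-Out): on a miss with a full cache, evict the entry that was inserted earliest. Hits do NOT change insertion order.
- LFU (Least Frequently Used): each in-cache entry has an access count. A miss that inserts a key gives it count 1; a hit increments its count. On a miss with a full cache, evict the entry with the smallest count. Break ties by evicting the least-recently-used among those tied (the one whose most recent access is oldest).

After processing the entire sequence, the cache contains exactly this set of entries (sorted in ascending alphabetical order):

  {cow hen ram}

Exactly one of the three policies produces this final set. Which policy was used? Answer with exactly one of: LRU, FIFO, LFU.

Simulating under each policy and comparing final sets:
  LRU: final set = {lime owl ram} -> differs
  FIFO: final set = {lime owl ram} -> differs
  LFU: final set = {cow hen ram} -> MATCHES target
Only LFU produces the target set.

Answer: LFU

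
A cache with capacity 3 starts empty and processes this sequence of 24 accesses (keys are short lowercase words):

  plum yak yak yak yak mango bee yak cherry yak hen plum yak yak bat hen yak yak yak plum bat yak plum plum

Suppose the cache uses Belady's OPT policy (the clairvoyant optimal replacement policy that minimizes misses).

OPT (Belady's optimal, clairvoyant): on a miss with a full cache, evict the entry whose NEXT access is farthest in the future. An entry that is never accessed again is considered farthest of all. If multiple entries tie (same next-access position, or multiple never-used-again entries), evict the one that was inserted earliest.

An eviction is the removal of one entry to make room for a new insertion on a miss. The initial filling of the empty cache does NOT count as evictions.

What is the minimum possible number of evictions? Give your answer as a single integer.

OPT (Belady) simulation (capacity=3):
  1. access plum: MISS. Cache: [plum]
  2. access yak: MISS. Cache: [plum yak]
  3. access yak: HIT. Next use of yak: step 4. Cache: [plum yak]
  4. access yak: HIT. Next use of yak: step 5. Cache: [plum yak]
  5. access yak: HIT. Next use of yak: step 8. Cache: [plum yak]
  6. access mango: MISS. Cache: [plum yak mango]
  7. access bee: MISS, evict mango (next use: never). Cache: [plum yak bee]
  8. access yak: HIT. Next use of yak: step 10. Cache: [plum yak bee]
  9. access cherry: MISS, evict bee (next use: never). Cache: [plum yak cherry]
  10. access yak: HIT. Next use of yak: step 13. Cache: [plum yak cherry]
  11. access hen: MISS, evict cherry (next use: never). Cache: [plum yak hen]
  12. access plum: HIT. Next use of plum: step 20. Cache: [plum yak hen]
  13. access yak: HIT. Next use of yak: step 14. Cache: [plum yak hen]
  14. access yak: HIT. Next use of yak: step 17. Cache: [plum yak hen]
  15. access bat: MISS, evict plum (next use: step 20). Cache: [yak hen bat]
  16. access hen: HIT. Next use of hen: never. Cache: [yak hen bat]
  17. access yak: HIT. Next use of yak: step 18. Cache: [yak hen bat]
  18. access yak: HIT. Next use of yak: step 19. Cache: [yak hen bat]
  19. access yak: HIT. Next use of yak: step 22. Cache: [yak hen bat]
  20. access plum: MISS, evict hen (next use: never). Cache: [yak bat plum]
  21. access bat: HIT. Next use of bat: never. Cache: [yak bat plum]
  22. access yak: HIT. Next use of yak: never. Cache: [yak bat plum]
  23. access plum: HIT. Next use of plum: step 24. Cache: [yak bat plum]
  24. access plum: HIT. Next use of plum: never. Cache: [yak bat plum]
Total: 16 hits, 8 misses, 5 evictions

Answer: 5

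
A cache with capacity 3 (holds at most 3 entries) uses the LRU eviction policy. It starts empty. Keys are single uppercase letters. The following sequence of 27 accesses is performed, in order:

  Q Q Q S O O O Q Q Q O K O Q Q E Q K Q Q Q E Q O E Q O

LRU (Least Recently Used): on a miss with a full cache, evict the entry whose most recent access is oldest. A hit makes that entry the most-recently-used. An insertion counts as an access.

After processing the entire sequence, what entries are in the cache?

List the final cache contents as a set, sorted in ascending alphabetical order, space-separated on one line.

Answer: E O Q

Derivation:
LRU simulation (capacity=3):
  1. access Q: MISS. Cache (LRU->MRU): [Q]
  2. access Q: HIT. Cache (LRU->MRU): [Q]
  3. access Q: HIT. Cache (LRU->MRU): [Q]
  4. access S: MISS. Cache (LRU->MRU): [Q S]
  5. access O: MISS. Cache (LRU->MRU): [Q S O]
  6. access O: HIT. Cache (LRU->MRU): [Q S O]
  7. access O: HIT. Cache (LRU->MRU): [Q S O]
  8. access Q: HIT. Cache (LRU->MRU): [S O Q]
  9. access Q: HIT. Cache (LRU->MRU): [S O Q]
  10. access Q: HIT. Cache (LRU->MRU): [S O Q]
  11. access O: HIT. Cache (LRU->MRU): [S Q O]
  12. access K: MISS, evict S. Cache (LRU->MRU): [Q O K]
  13. access O: HIT. Cache (LRU->MRU): [Q K O]
  14. access Q: HIT. Cache (LRU->MRU): [K O Q]
  15. access Q: HIT. Cache (LRU->MRU): [K O Q]
  16. access E: MISS, evict K. Cache (LRU->MRU): [O Q E]
  17. access Q: HIT. Cache (LRU->MRU): [O E Q]
  18. access K: MISS, evict O. Cache (LRU->MRU): [E Q K]
  19. access Q: HIT. Cache (LRU->MRU): [E K Q]
  20. access Q: HIT. Cache (LRU->MRU): [E K Q]
  21. access Q: HIT. Cache (LRU->MRU): [E K Q]
  22. access E: HIT. Cache (LRU->MRU): [K Q E]
  23. access Q: HIT. Cache (LRU->MRU): [K E Q]
  24. access O: MISS, evict K. Cache (LRU->MRU): [E Q O]
  25. access E: HIT. Cache (LRU->MRU): [Q O E]
  26. access Q: HIT. Cache (LRU->MRU): [O E Q]
  27. access O: HIT. Cache (LRU->MRU): [E Q O]
Total: 20 hits, 7 misses, 4 evictions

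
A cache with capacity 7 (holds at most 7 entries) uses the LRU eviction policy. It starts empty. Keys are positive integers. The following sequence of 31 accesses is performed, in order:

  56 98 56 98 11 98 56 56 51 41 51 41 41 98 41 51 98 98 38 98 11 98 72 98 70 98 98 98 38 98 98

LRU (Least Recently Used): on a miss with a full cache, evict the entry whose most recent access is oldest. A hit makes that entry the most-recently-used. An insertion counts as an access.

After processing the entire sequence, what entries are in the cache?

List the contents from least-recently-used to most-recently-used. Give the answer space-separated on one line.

Answer: 41 51 11 72 70 38 98

Derivation:
LRU simulation (capacity=7):
  1. access 56: MISS. Cache (LRU->MRU): [56]
  2. access 98: MISS. Cache (LRU->MRU): [56 98]
  3. access 56: HIT. Cache (LRU->MRU): [98 56]
  4. access 98: HIT. Cache (LRU->MRU): [56 98]
  5. access 11: MISS. Cache (LRU->MRU): [56 98 11]
  6. access 98: HIT. Cache (LRU->MRU): [56 11 98]
  7. access 56: HIT. Cache (LRU->MRU): [11 98 56]
  8. access 56: HIT. Cache (LRU->MRU): [11 98 56]
  9. access 51: MISS. Cache (LRU->MRU): [11 98 56 51]
  10. access 41: MISS. Cache (LRU->MRU): [11 98 56 51 41]
  11. access 51: HIT. Cache (LRU->MRU): [11 98 56 41 51]
  12. access 41: HIT. Cache (LRU->MRU): [11 98 56 51 41]
  13. access 41: HIT. Cache (LRU->MRU): [11 98 56 51 41]
  14. access 98: HIT. Cache (LRU->MRU): [11 56 51 41 98]
  15. access 41: HIT. Cache (LRU->MRU): [11 56 51 98 41]
  16. access 51: HIT. Cache (LRU->MRU): [11 56 98 41 51]
  17. access 98: HIT. Cache (LRU->MRU): [11 56 41 51 98]
  18. access 98: HIT. Cache (LRU->MRU): [11 56 41 51 98]
  19. access 38: MISS. Cache (LRU->MRU): [11 56 41 51 98 38]
  20. access 98: HIT. Cache (LRU->MRU): [11 56 41 51 38 98]
  21. access 11: HIT. Cache (LRU->MRU): [56 41 51 38 98 11]
  22. access 98: HIT. Cache (LRU->MRU): [56 41 51 38 11 98]
  23. access 72: MISS. Cache (LRU->MRU): [56 41 51 38 11 98 72]
  24. access 98: HIT. Cache (LRU->MRU): [56 41 51 38 11 72 98]
  25. access 70: MISS, evict 56. Cache (LRU->MRU): [41 51 38 11 72 98 70]
  26. access 98: HIT. Cache (LRU->MRU): [41 51 38 11 72 70 98]
  27. access 98: HIT. Cache (LRU->MRU): [41 51 38 11 72 70 98]
  28. access 98: HIT. Cache (LRU->MRU): [41 51 38 11 72 70 98]
  29. access 38: HIT. Cache (LRU->MRU): [41 51 11 72 70 98 38]
  30. access 98: HIT. Cache (LRU->MRU): [41 51 11 72 70 38 98]
  31. access 98: HIT. Cache (LRU->MRU): [41 51 11 72 70 38 98]
Total: 23 hits, 8 misses, 1 evictions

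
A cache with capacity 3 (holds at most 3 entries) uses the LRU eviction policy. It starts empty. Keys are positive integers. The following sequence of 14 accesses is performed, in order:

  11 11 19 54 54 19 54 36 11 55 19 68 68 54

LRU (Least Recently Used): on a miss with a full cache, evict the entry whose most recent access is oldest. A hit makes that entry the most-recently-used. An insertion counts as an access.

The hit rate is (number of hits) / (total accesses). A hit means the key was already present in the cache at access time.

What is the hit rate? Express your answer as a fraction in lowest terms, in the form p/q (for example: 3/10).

LRU simulation (capacity=3):
  1. access 11: MISS. Cache (LRU->MRU): [11]
  2. access 11: HIT. Cache (LRU->MRU): [11]
  3. access 19: MISS. Cache (LRU->MRU): [11 19]
  4. access 54: MISS. Cache (LRU->MRU): [11 19 54]
  5. access 54: HIT. Cache (LRU->MRU): [11 19 54]
  6. access 19: HIT. Cache (LRU->MRU): [11 54 19]
  7. access 54: HIT. Cache (LRU->MRU): [11 19 54]
  8. access 36: MISS, evict 11. Cache (LRU->MRU): [19 54 36]
  9. access 11: MISS, evict 19. Cache (LRU->MRU): [54 36 11]
  10. access 55: MISS, evict 54. Cache (LRU->MRU): [36 11 55]
  11. access 19: MISS, evict 36. Cache (LRU->MRU): [11 55 19]
  12. access 68: MISS, evict 11. Cache (LRU->MRU): [55 19 68]
  13. access 68: HIT. Cache (LRU->MRU): [55 19 68]
  14. access 54: MISS, evict 55. Cache (LRU->MRU): [19 68 54]
Total: 5 hits, 9 misses, 6 evictions

Hit rate = 5/14

Answer: 5/14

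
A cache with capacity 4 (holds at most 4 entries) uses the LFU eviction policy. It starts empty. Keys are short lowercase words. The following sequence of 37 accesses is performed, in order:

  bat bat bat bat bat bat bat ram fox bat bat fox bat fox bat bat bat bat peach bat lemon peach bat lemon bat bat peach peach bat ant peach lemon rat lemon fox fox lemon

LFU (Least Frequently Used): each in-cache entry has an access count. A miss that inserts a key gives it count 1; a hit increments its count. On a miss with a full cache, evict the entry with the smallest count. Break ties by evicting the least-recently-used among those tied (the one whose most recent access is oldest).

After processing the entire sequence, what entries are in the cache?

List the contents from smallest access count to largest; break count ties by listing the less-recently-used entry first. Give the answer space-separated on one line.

Answer: lemon peach fox bat

Derivation:
LFU simulation (capacity=4):
  1. access bat: MISS. Cache: [bat(c=1)]
  2. access bat: HIT, count now 2. Cache: [bat(c=2)]
  3. access bat: HIT, count now 3. Cache: [bat(c=3)]
  4. access bat: HIT, count now 4. Cache: [bat(c=4)]
  5. access bat: HIT, count now 5. Cache: [bat(c=5)]
  6. access bat: HIT, count now 6. Cache: [bat(c=6)]
  7. access bat: HIT, count now 7. Cache: [bat(c=7)]
  8. access ram: MISS. Cache: [ram(c=1) bat(c=7)]
  9. access fox: MISS. Cache: [ram(c=1) fox(c=1) bat(c=7)]
  10. access bat: HIT, count now 8. Cache: [ram(c=1) fox(c=1) bat(c=8)]
  11. access bat: HIT, count now 9. Cache: [ram(c=1) fox(c=1) bat(c=9)]
  12. access fox: HIT, count now 2. Cache: [ram(c=1) fox(c=2) bat(c=9)]
  13. access bat: HIT, count now 10. Cache: [ram(c=1) fox(c=2) bat(c=10)]
  14. access fox: HIT, count now 3. Cache: [ram(c=1) fox(c=3) bat(c=10)]
  15. access bat: HIT, count now 11. Cache: [ram(c=1) fox(c=3) bat(c=11)]
  16. access bat: HIT, count now 12. Cache: [ram(c=1) fox(c=3) bat(c=12)]
  17. access bat: HIT, count now 13. Cache: [ram(c=1) fox(c=3) bat(c=13)]
  18. access bat: HIT, count now 14. Cache: [ram(c=1) fox(c=3) bat(c=14)]
  19. access peach: MISS. Cache: [ram(c=1) peach(c=1) fox(c=3) bat(c=14)]
  20. access bat: HIT, count now 15. Cache: [ram(c=1) peach(c=1) fox(c=3) bat(c=15)]
  21. access lemon: MISS, evict ram(c=1). Cache: [peach(c=1) lemon(c=1) fox(c=3) bat(c=15)]
  22. access peach: HIT, count now 2. Cache: [lemon(c=1) peach(c=2) fox(c=3) bat(c=15)]
  23. access bat: HIT, count now 16. Cache: [lemon(c=1) peach(c=2) fox(c=3) bat(c=16)]
  24. access lemon: HIT, count now 2. Cache: [peach(c=2) lemon(c=2) fox(c=3) bat(c=16)]
  25. access bat: HIT, count now 17. Cache: [peach(c=2) lemon(c=2) fox(c=3) bat(c=17)]
  26. access bat: HIT, count now 18. Cache: [peach(c=2) lemon(c=2) fox(c=3) bat(c=18)]
  27. access peach: HIT, count now 3. Cache: [lemon(c=2) fox(c=3) peach(c=3) bat(c=18)]
  28. access peach: HIT, count now 4. Cache: [lemon(c=2) fox(c=3) peach(c=4) bat(c=18)]
  29. access bat: HIT, count now 19. Cache: [lemon(c=2) fox(c=3) peach(c=4) bat(c=19)]
  30. access ant: MISS, evict lemon(c=2). Cache: [ant(c=1) fox(c=3) peach(c=4) bat(c=19)]
  31. access peach: HIT, count now 5. Cache: [ant(c=1) fox(c=3) peach(c=5) bat(c=19)]
  32. access lemon: MISS, evict ant(c=1). Cache: [lemon(c=1) fox(c=3) peach(c=5) bat(c=19)]
  33. access rat: MISS, evict lemon(c=1). Cache: [rat(c=1) fox(c=3) peach(c=5) bat(c=19)]
  34. access lemon: MISS, evict rat(c=1). Cache: [lemon(c=1) fox(c=3) peach(c=5) bat(c=19)]
  35. access fox: HIT, count now 4. Cache: [lemon(c=1) fox(c=4) peach(c=5) bat(c=19)]
  36. access fox: HIT, count now 5. Cache: [lemon(c=1) peach(c=5) fox(c=5) bat(c=19)]
  37. access lemon: HIT, count now 2. Cache: [lemon(c=2) peach(c=5) fox(c=5) bat(c=19)]
Total: 28 hits, 9 misses, 5 evictions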